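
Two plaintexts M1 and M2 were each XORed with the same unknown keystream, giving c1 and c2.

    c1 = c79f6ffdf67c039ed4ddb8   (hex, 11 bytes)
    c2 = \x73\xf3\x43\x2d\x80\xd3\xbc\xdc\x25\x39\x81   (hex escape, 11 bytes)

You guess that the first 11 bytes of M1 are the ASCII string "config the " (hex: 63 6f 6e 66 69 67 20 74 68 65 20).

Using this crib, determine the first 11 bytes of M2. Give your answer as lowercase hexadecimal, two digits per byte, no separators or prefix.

d70342b61fc89f36998119

First, c1 ⊕ c2 = (M1 ⊕ K) ⊕ (M2 ⊕ K) = M1 ⊕ M2, so the key drops out. Then M2 = (M1 ⊕ M2) ⊕ M1 over the first 11 bytes.
byte 0: (c7 XOR 73) XOR 63 = b4 XOR 63 = d7
byte 1: (9f XOR f3) XOR 6f = 6c XOR 6f = 03
byte 2: (6f XOR 43) XOR 6e = 2c XOR 6e = 42
byte 3: (fd XOR 2d) XOR 66 = d0 XOR 66 = b6
byte 4: (f6 XOR 80) XOR 69 = 76 XOR 69 = 1f
byte 5: (7c XOR d3) XOR 67 = af XOR 67 = c8
byte 6: (03 XOR bc) XOR 20 = bf XOR 20 = 9f
byte 7: (9e XOR dc) XOR 74 = 42 XOR 74 = 36
byte 8: (d4 XOR 25) XOR 68 = f1 XOR 68 = 99
byte 9: (dd XOR 39) XOR 65 = e4 XOR 65 = 81
byte 10: (b8 XOR 81) XOR 20 = 39 XOR 20 = 19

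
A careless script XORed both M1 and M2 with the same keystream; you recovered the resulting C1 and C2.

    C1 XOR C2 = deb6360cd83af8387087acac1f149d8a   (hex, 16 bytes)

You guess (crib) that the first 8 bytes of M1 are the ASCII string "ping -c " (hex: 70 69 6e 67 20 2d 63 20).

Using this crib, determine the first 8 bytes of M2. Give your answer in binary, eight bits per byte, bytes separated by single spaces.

Since C1 ⊕ C2 = M1 ⊕ M2, XORing with the guessed M1 bytes yields the corresponding M2 bytes: M2 = (C1 ⊕ C2) ⊕ M1.
222 xor 112 = 174
182 xor 105 = 223
 54 xor 110 =  88
 12 xor 103 = 107
216 xor  32 = 248
 58 xor  45 =  23
248 xor  99 = 155
 56 xor  32 =  24

10101110 11011111 01011000 01101011 11111000 00010111 10011011 00011000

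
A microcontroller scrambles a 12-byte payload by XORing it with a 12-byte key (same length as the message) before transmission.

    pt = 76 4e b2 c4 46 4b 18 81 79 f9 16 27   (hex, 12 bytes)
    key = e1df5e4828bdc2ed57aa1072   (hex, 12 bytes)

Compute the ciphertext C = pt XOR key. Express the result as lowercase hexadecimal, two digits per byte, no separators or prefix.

76 xor e1 = 97
4e xor df = 91
b2 xor 5e = ec
c4 xor 48 = 8c
46 xor 28 = 6e
4b xor bd = f6
18 xor c2 = da
81 xor ed = 6c
79 xor 57 = 2e
f9 xor aa = 53
16 xor 10 = 06
27 xor 72 = 55

9791ec8c6ef6da6c2e530655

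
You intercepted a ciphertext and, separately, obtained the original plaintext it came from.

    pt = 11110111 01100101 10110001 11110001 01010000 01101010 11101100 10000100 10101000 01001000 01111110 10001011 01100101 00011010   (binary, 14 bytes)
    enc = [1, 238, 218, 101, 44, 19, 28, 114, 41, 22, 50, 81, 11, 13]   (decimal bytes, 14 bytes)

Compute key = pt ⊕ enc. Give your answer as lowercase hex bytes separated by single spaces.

f6 8b 6b 94 7c 79 f0 f6 81 5e 4c da 6e 17

Since enc = pt ⊕ key, XORing both sides with pt gives key = pt ⊕ enc.
f7 ⊕ 01 = f6
65 ⊕ ee = 8b
b1 ⊕ da = 6b
f1 ⊕ 65 = 94
50 ⊕ 2c = 7c
6a ⊕ 13 = 79
ec ⊕ 1c = f0
84 ⊕ 72 = f6
a8 ⊕ 29 = 81
48 ⊕ 16 = 5e
7e ⊕ 32 = 4c
8b ⊕ 51 = da
65 ⊕ 0b = 6e
1a ⊕ 0d = 17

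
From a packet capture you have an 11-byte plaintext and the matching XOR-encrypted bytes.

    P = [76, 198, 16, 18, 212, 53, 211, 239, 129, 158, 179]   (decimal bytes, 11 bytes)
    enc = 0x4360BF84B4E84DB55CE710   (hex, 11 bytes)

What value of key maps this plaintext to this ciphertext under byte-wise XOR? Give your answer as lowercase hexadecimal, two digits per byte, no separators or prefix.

Since enc = P ⊕ key, XORing both sides with P gives key = P ⊕ enc.
4c ^ 43 = 0f
c6 ^ 60 = a6
10 ^ bf = af
12 ^ 84 = 96
d4 ^ b4 = 60
35 ^ e8 = dd
d3 ^ 4d = 9e
ef ^ b5 = 5a
81 ^ 5c = dd
9e ^ e7 = 79
b3 ^ 10 = a3

0fa6af9660dd9e5add79a3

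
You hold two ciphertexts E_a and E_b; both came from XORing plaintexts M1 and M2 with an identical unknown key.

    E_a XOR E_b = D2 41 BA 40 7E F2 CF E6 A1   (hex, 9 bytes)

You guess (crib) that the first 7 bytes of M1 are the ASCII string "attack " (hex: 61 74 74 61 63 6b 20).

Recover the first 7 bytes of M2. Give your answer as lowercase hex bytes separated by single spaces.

b3 35 ce 21 1d 99 ef

Since E_a ⊕ E_b = M1 ⊕ M2, XORing with the guessed M1 bytes yields the corresponding M2 bytes: M2 = (E_a ⊕ E_b) ⊕ M1.
d2 xor 61 = b3
41 xor 74 = 35
ba xor 74 = ce
40 xor 61 = 21
7e xor 63 = 1d
f2 xor 6b = 99
cf xor 20 = ef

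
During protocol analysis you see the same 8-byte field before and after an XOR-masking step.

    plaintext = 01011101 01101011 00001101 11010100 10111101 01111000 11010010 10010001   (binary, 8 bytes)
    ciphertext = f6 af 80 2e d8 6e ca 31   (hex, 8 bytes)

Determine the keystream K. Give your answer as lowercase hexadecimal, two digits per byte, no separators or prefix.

Since ciphertext = plaintext ⊕ K, XORing both sides with plaintext gives K = plaintext ⊕ ciphertext.
byte 0: 01011101 ^ 11110110 = 10101011
byte 1: 01101011 ^ 10101111 = 11000100
byte 2: 00001101 ^ 10000000 = 10001101
byte 3: 11010100 ^ 00101110 = 11111010
byte 4: 10111101 ^ 11011000 = 01100101
byte 5: 01111000 ^ 01101110 = 00010110
byte 6: 11010010 ^ 11001010 = 00011000
byte 7: 10010001 ^ 00110001 = 10100000

abc48dfa651618a0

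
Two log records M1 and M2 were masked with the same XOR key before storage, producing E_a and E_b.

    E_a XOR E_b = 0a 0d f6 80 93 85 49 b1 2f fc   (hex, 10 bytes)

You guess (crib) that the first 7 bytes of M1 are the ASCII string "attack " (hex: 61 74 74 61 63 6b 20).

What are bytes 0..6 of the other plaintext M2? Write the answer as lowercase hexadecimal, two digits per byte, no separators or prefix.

6b7982e1f0ee69

Since E_a ⊕ E_b = M1 ⊕ M2, XORing with the guessed M1 bytes yields the corresponding M2 bytes: M2 = (E_a ⊕ E_b) ⊕ M1.
0a ^ 61 = 6b
0d ^ 74 = 79
f6 ^ 74 = 82
80 ^ 61 = e1
93 ^ 63 = f0
85 ^ 6b = ee
49 ^ 20 = 69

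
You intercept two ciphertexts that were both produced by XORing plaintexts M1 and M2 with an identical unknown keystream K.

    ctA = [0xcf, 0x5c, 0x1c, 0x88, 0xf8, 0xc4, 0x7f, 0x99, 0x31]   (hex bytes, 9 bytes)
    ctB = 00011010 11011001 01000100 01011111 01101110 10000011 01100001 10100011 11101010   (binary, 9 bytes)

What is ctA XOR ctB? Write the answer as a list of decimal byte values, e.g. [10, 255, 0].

ctA ⊕ ctB = (M1 ⊕ K) ⊕ (M2 ⊕ K) = M1 ⊕ M2 — the shared key cancels under XOR.
byte 0: cf xor 1a = d5
byte 1: 5c xor d9 = 85
byte 2: 1c xor 44 = 58
byte 3: 88 xor 5f = d7
byte 4: f8 xor 6e = 96
byte 5: c4 xor 83 = 47
byte 6: 7f xor 61 = 1e
byte 7: 99 xor a3 = 3a
byte 8: 31 xor ea = db

[213, 133, 88, 215, 150, 71, 30, 58, 219]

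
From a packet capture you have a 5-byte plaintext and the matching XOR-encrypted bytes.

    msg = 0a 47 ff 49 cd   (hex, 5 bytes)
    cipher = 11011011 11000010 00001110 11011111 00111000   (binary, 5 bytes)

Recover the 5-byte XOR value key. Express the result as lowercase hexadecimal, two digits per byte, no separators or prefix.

d185f196f5

Since cipher = msg ⊕ key, XORing both sides with msg gives key = msg ⊕ cipher.
0a XOR db = d1
47 XOR c2 = 85
ff XOR 0e = f1
49 XOR df = 96
cd XOR 38 = f5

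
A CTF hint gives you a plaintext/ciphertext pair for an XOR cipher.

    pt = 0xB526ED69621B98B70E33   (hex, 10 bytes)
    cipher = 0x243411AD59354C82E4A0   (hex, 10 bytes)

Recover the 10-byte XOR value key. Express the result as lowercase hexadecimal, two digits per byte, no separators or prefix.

Since cipher = pt ⊕ key, XORing both sides with pt gives key = pt ⊕ cipher.
10110101 xor 00100100 = 10010001
00100110 xor 00110100 = 00010010
11101101 xor 00010001 = 11111100
01101001 xor 10101101 = 11000100
01100010 xor 01011001 = 00111011
00011011 xor 00110101 = 00101110
10011000 xor 01001100 = 11010100
10110111 xor 10000010 = 00110101
00001110 xor 11100100 = 11101010
00110011 xor 10100000 = 10010011

9112fcc43b2ed435ea93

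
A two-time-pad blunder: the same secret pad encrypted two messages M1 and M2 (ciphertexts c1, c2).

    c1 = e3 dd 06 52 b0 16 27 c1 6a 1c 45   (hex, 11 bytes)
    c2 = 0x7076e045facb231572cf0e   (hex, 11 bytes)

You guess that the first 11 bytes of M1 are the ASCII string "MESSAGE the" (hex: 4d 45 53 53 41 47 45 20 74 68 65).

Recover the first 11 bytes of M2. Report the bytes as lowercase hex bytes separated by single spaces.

First, c1 ⊕ c2 = (M1 ⊕ K) ⊕ (M2 ⊕ K) = M1 ⊕ M2, so the key drops out. Then M2 = (M1 ⊕ M2) ⊕ M1 over the first 11 bytes.
byte 0: (e3 XOR 70) XOR 4d = 93 XOR 4d = de
byte 1: (dd XOR 76) XOR 45 = ab XOR 45 = ee
byte 2: (06 XOR e0) XOR 53 = e6 XOR 53 = b5
byte 3: (52 XOR 45) XOR 53 = 17 XOR 53 = 44
byte 4: (b0 XOR fa) XOR 41 = 4a XOR 41 = 0b
byte 5: (16 XOR cb) XOR 47 = dd XOR 47 = 9a
byte 6: (27 XOR 23) XOR 45 = 04 XOR 45 = 41
byte 7: (c1 XOR 15) XOR 20 = d4 XOR 20 = f4
byte 8: (6a XOR 72) XOR 74 = 18 XOR 74 = 6c
byte 9: (1c XOR cf) XOR 68 = d3 XOR 68 = bb
byte 10: (45 XOR 0e) XOR 65 = 4b XOR 65 = 2e

de ee b5 44 0b 9a 41 f4 6c bb 2e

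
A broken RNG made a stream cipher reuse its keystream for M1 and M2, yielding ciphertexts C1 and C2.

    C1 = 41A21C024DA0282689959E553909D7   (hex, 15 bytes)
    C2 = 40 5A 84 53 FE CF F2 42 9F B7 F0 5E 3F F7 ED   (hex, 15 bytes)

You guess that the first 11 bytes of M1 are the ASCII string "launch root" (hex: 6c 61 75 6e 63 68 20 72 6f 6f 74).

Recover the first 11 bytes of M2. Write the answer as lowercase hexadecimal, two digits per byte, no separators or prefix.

6d99ed3fd007fa16794d1a

First, C1 ⊕ C2 = (M1 ⊕ K) ⊕ (M2 ⊕ K) = M1 ⊕ M2, so the key drops out. Then M2 = (M1 ⊕ M2) ⊕ M1 over the first 11 bytes.
byte 0: (41 ^ 40) ^ 6c = 01 ^ 6c = 6d
byte 1: (a2 ^ 5a) ^ 61 = f8 ^ 61 = 99
byte 2: (1c ^ 84) ^ 75 = 98 ^ 75 = ed
byte 3: (02 ^ 53) ^ 6e = 51 ^ 6e = 3f
byte 4: (4d ^ fe) ^ 63 = b3 ^ 63 = d0
byte 5: (a0 ^ cf) ^ 68 = 6f ^ 68 = 07
byte 6: (28 ^ f2) ^ 20 = da ^ 20 = fa
byte 7: (26 ^ 42) ^ 72 = 64 ^ 72 = 16
byte 8: (89 ^ 9f) ^ 6f = 16 ^ 6f = 79
byte 9: (95 ^ b7) ^ 6f = 22 ^ 6f = 4d
byte 10: (9e ^ f0) ^ 74 = 6e ^ 74 = 1a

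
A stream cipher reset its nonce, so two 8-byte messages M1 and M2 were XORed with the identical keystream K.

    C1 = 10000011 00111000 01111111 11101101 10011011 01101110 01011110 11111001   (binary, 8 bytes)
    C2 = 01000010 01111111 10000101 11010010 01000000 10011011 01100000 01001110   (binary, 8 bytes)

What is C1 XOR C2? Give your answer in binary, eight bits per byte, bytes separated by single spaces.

C1 ⊕ C2 = (M1 ⊕ K) ⊕ (M2 ⊕ K) = M1 ⊕ M2 — the shared key cancels under XOR.
131 ^  66 = 193
 56 ^ 127 =  71
127 ^ 133 = 250
237 ^ 210 =  63
155 ^  64 = 219
110 ^ 155 = 245
 94 ^  96 =  62
249 ^  78 = 183

11000001 01000111 11111010 00111111 11011011 11110101 00111110 10110111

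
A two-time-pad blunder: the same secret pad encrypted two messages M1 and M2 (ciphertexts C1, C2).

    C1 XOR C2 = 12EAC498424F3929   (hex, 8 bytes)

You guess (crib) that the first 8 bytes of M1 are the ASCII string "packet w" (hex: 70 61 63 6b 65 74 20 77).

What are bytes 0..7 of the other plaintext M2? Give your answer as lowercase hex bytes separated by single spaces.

62 8b a7 f3 27 3b 19 5e

Since C1 ⊕ C2 = M1 ⊕ M2, XORing with the guessed M1 bytes yields the corresponding M2 bytes: M2 = (C1 ⊕ C2) ⊕ M1.
byte 0: 12 ^ 70 = 62
byte 1: ea ^ 61 = 8b
byte 2: c4 ^ 63 = a7
byte 3: 98 ^ 6b = f3
byte 4: 42 ^ 65 = 27
byte 5: 4f ^ 74 = 3b
byte 6: 39 ^ 20 = 19
byte 7: 29 ^ 77 = 5e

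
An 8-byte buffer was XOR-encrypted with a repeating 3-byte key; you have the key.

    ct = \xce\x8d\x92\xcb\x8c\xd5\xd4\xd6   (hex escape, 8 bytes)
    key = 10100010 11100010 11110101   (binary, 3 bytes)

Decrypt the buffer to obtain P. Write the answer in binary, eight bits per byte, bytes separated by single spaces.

The 3-byte key repeats, so the effective keystream is a2 e2 f5 a2 e2 f5 a2 e2.
byte 0: ce xor a2 = 6c
byte 1: 8d xor e2 = 6f
byte 2: 92 xor f5 = 67
byte 3: cb xor a2 = 69
byte 4: 8c xor e2 = 6e
byte 5: d5 xor f5 = 20
byte 6: d4 xor a2 = 76
byte 7: d6 xor e2 = 34

01101100 01101111 01100111 01101001 01101110 00100000 01110110 00110100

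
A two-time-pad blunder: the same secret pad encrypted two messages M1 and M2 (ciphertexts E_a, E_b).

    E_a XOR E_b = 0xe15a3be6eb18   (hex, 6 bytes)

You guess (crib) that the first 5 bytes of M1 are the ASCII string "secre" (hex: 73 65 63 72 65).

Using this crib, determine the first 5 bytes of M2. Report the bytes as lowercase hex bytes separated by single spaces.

Since E_a ⊕ E_b = M1 ⊕ M2, XORing with the guessed M1 bytes yields the corresponding M2 bytes: M2 = (E_a ⊕ E_b) ⊕ M1.
e1 ^ 73 = 92
5a ^ 65 = 3f
3b ^ 63 = 58
e6 ^ 72 = 94
eb ^ 65 = 8e

92 3f 58 94 8e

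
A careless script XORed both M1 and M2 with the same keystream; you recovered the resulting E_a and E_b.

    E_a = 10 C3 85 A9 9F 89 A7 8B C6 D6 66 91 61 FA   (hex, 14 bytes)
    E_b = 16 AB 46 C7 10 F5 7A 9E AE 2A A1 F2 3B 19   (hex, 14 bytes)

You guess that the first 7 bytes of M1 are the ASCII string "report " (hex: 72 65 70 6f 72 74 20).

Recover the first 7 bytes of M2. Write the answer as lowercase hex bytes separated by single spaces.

74 0d b3 01 fd 08 fd

First, E_a ⊕ E_b = (M1 ⊕ K) ⊕ (M2 ⊕ K) = M1 ⊕ M2, so the key drops out. Then M2 = (M1 ⊕ M2) ⊕ M1 over the first 7 bytes.
byte 0: (10 ^ 16) ^ 72 = 06 ^ 72 = 74
byte 1: (c3 ^ ab) ^ 65 = 68 ^ 65 = 0d
byte 2: (85 ^ 46) ^ 70 = c3 ^ 70 = b3
byte 3: (a9 ^ c7) ^ 6f = 6e ^ 6f = 01
byte 4: (9f ^ 10) ^ 72 = 8f ^ 72 = fd
byte 5: (89 ^ f5) ^ 74 = 7c ^ 74 = 08
byte 6: (a7 ^ 7a) ^ 20 = dd ^ 20 = fd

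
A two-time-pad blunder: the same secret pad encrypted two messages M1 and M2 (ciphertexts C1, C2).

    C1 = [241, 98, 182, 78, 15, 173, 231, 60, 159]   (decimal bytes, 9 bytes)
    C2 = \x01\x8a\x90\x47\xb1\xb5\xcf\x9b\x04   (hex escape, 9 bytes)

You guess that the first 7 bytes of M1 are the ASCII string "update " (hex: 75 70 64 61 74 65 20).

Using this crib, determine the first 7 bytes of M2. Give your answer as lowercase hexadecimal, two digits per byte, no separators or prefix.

85984268ca7d08

First, C1 ⊕ C2 = (M1 ⊕ K) ⊕ (M2 ⊕ K) = M1 ⊕ M2, so the key drops out. Then M2 = (M1 ⊕ M2) ⊕ M1 over the first 7 bytes.
byte 0: (f1 ⊕ 01) ⊕ 75 = f0 ⊕ 75 = 85
byte 1: (62 ⊕ 8a) ⊕ 70 = e8 ⊕ 70 = 98
byte 2: (b6 ⊕ 90) ⊕ 64 = 26 ⊕ 64 = 42
byte 3: (4e ⊕ 47) ⊕ 61 = 09 ⊕ 61 = 68
byte 4: (0f ⊕ b1) ⊕ 74 = be ⊕ 74 = ca
byte 5: (ad ⊕ b5) ⊕ 65 = 18 ⊕ 65 = 7d
byte 6: (e7 ⊕ cf) ⊕ 20 = 28 ⊕ 20 = 08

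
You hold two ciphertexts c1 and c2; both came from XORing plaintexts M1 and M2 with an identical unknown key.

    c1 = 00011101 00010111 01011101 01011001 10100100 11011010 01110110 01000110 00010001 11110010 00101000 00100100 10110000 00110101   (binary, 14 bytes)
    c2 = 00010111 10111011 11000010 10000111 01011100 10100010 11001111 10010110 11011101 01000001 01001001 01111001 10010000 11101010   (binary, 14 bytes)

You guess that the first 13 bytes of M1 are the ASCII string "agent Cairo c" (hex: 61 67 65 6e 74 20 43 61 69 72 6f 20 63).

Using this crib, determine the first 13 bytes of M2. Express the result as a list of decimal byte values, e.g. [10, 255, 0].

[107, 203, 250, 176, 140, 88, 250, 177, 165, 193, 14, 125, 67]

First, c1 ⊕ c2 = (M1 ⊕ K) ⊕ (M2 ⊕ K) = M1 ⊕ M2, so the key drops out. Then M2 = (M1 ⊕ M2) ⊕ M1 over the first 13 bytes.
byte 0: (1d xor 17) xor 61 = 0a xor 61 = 6b
byte 1: (17 xor bb) xor 67 = ac xor 67 = cb
byte 2: (5d xor c2) xor 65 = 9f xor 65 = fa
byte 3: (59 xor 87) xor 6e = de xor 6e = b0
byte 4: (a4 xor 5c) xor 74 = f8 xor 74 = 8c
byte 5: (da xor a2) xor 20 = 78 xor 20 = 58
byte 6: (76 xor cf) xor 43 = b9 xor 43 = fa
byte 7: (46 xor 96) xor 61 = d0 xor 61 = b1
byte 8: (11 xor dd) xor 69 = cc xor 69 = a5
byte 9: (f2 xor 41) xor 72 = b3 xor 72 = c1
byte 10: (28 xor 49) xor 6f = 61 xor 6f = 0e
byte 11: (24 xor 79) xor 20 = 5d xor 20 = 7d
byte 12: (b0 xor 90) xor 63 = 20 xor 63 = 43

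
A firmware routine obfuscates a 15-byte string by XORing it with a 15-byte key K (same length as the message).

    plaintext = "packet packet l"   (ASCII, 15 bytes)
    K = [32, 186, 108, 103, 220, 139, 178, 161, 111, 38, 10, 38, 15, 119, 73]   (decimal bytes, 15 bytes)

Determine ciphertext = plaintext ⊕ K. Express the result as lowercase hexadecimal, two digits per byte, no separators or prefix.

50db0f0cb9ff92d10e4561437b5725

XOR is its own inverse, so applying the key byte-wise gives the result directly.
byte 0: 70 xor 20 = 50
byte 1: 61 xor ba = db
byte 2: 63 xor 6c = 0f
byte 3: 6b xor 67 = 0c
byte 4: 65 xor dc = b9
byte 5: 74 xor 8b = ff
byte 6: 20 xor b2 = 92
byte 7: 70 xor a1 = d1
byte 8: 61 xor 6f = 0e
byte 9: 63 xor 26 = 45
byte 10: 6b xor 0a = 61
byte 11: 65 xor 26 = 43
byte 12: 74 xor 0f = 7b
byte 13: 20 xor 77 = 57
byte 14: 6c xor 49 = 25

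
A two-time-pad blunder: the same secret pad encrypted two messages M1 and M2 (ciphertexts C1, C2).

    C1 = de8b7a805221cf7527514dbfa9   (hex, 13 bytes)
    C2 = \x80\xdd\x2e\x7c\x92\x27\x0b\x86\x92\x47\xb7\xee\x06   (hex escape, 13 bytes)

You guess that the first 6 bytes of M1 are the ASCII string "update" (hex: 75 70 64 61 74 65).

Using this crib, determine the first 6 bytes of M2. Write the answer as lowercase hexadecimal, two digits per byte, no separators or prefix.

2b26309db463

First, C1 ⊕ C2 = (M1 ⊕ K) ⊕ (M2 ⊕ K) = M1 ⊕ M2, so the key drops out. Then M2 = (M1 ⊕ M2) ⊕ M1 over the first 6 bytes.
byte 0: (de XOR 80) XOR 75 = 5e XOR 75 = 2b
byte 1: (8b XOR dd) XOR 70 = 56 XOR 70 = 26
byte 2: (7a XOR 2e) XOR 64 = 54 XOR 64 = 30
byte 3: (80 XOR 7c) XOR 61 = fc XOR 61 = 9d
byte 4: (52 XOR 92) XOR 74 = c0 XOR 74 = b4
byte 5: (21 XOR 27) XOR 65 = 06 XOR 65 = 63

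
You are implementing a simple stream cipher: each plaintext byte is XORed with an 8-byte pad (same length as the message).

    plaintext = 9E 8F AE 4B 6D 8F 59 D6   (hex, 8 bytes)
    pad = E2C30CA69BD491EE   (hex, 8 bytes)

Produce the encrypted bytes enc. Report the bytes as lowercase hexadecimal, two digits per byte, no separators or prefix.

7c4ca2edf65bc838

byte 0: 9e XOR e2 = 7c
byte 1: 8f XOR c3 = 4c
byte 2: ae XOR 0c = a2
byte 3: 4b XOR a6 = ed
byte 4: 6d XOR 9b = f6
byte 5: 8f XOR d4 = 5b
byte 6: 59 XOR 91 = c8
byte 7: d6 XOR ee = 38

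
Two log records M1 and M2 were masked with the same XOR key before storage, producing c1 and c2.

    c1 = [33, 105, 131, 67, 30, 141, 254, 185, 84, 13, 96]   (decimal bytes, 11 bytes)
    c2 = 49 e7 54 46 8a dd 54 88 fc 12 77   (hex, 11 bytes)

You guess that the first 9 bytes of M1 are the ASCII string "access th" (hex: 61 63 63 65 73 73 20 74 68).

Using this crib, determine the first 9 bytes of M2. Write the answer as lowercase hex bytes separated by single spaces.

First, c1 ⊕ c2 = (M1 ⊕ K) ⊕ (M2 ⊕ K) = M1 ⊕ M2, so the key drops out. Then M2 = (M1 ⊕ M2) ⊕ M1 over the first 9 bytes.
byte 0: (21 XOR 49) XOR 61 = 68 XOR 61 = 09
byte 1: (69 XOR e7) XOR 63 = 8e XOR 63 = ed
byte 2: (83 XOR 54) XOR 63 = d7 XOR 63 = b4
byte 3: (43 XOR 46) XOR 65 = 05 XOR 65 = 60
byte 4: (1e XOR 8a) XOR 73 = 94 XOR 73 = e7
byte 5: (8d XOR dd) XOR 73 = 50 XOR 73 = 23
byte 6: (fe XOR 54) XOR 20 = aa XOR 20 = 8a
byte 7: (b9 XOR 88) XOR 74 = 31 XOR 74 = 45
byte 8: (54 XOR fc) XOR 68 = a8 XOR 68 = c0

09 ed b4 60 e7 23 8a 45 c0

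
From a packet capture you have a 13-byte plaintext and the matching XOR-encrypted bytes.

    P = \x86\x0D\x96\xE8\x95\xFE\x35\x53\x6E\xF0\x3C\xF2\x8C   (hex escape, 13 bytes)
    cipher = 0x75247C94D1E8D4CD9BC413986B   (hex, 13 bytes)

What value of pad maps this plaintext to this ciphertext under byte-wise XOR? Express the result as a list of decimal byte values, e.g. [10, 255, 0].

[243, 41, 234, 124, 68, 22, 225, 158, 245, 52, 47, 106, 231]

Since cipher = P ⊕ pad, XORing both sides with P gives pad = P ⊕ cipher.
byte 0: 86 ⊕ 75 = f3
byte 1: 0d ⊕ 24 = 29
byte 2: 96 ⊕ 7c = ea
byte 3: e8 ⊕ 94 = 7c
byte 4: 95 ⊕ d1 = 44
byte 5: fe ⊕ e8 = 16
byte 6: 35 ⊕ d4 = e1
byte 7: 53 ⊕ cd = 9e
byte 8: 6e ⊕ 9b = f5
byte 9: f0 ⊕ c4 = 34
byte 10: 3c ⊕ 13 = 2f
byte 11: f2 ⊕ 98 = 6a
byte 12: 8c ⊕ 6b = e7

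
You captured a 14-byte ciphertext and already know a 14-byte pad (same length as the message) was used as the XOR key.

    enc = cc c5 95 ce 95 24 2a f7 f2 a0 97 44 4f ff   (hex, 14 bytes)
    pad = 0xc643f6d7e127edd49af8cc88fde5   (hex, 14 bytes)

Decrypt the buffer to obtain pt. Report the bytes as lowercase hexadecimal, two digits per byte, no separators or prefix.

cc XOR c6 = 0a
c5 XOR 43 = 86
95 XOR f6 = 63
ce XOR d7 = 19
95 XOR e1 = 74
24 XOR 27 = 03
2a XOR ed = c7
f7 XOR d4 = 23
f2 XOR 9a = 68
a0 XOR f8 = 58
97 XOR cc = 5b
44 XOR 88 = cc
4f XOR fd = b2
ff XOR e5 = 1a

0a8663197403c72368585bccb21a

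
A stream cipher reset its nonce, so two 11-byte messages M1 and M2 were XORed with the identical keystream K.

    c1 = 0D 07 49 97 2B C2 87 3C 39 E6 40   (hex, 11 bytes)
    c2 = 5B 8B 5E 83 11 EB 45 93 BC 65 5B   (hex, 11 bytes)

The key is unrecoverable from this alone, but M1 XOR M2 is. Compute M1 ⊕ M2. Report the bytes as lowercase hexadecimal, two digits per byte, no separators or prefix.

c1 ⊕ c2 = (M1 ⊕ K) ⊕ (M2 ⊕ K) = M1 ⊕ M2 — the shared key cancels under XOR.
byte 0: 0d ^ 5b = 56
byte 1: 07 ^ 8b = 8c
byte 2: 49 ^ 5e = 17
byte 3: 97 ^ 83 = 14
byte 4: 2b ^ 11 = 3a
byte 5: c2 ^ eb = 29
byte 6: 87 ^ 45 = c2
byte 7: 3c ^ 93 = af
byte 8: 39 ^ bc = 85
byte 9: e6 ^ 65 = 83
byte 10: 40 ^ 5b = 1b

568c17143a29c2af85831b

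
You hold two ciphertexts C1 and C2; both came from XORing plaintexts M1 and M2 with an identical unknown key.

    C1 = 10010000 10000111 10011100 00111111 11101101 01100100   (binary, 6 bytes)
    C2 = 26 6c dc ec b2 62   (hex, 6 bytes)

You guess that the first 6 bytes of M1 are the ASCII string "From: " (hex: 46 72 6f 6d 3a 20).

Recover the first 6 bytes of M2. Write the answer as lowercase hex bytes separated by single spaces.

First, C1 ⊕ C2 = (M1 ⊕ K) ⊕ (M2 ⊕ K) = M1 ⊕ M2, so the key drops out. Then M2 = (M1 ⊕ M2) ⊕ M1 over the first 6 bytes.
byte 0: (90 XOR 26) XOR 46 = b6 XOR 46 = f0
byte 1: (87 XOR 6c) XOR 72 = eb XOR 72 = 99
byte 2: (9c XOR dc) XOR 6f = 40 XOR 6f = 2f
byte 3: (3f XOR ec) XOR 6d = d3 XOR 6d = be
byte 4: (ed XOR b2) XOR 3a = 5f XOR 3a = 65
byte 5: (64 XOR 62) XOR 20 = 06 XOR 20 = 26

f0 99 2f be 65 26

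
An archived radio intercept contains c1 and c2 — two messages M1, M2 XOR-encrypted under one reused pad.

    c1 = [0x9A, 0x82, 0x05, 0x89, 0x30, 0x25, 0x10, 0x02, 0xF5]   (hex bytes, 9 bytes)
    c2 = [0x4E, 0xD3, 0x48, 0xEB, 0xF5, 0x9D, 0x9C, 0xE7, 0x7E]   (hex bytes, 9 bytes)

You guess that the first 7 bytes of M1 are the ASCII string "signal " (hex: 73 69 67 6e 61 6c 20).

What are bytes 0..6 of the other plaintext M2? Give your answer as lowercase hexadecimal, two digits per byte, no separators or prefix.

First, c1 ⊕ c2 = (M1 ⊕ K) ⊕ (M2 ⊕ K) = M1 ⊕ M2, so the key drops out. Then M2 = (M1 ⊕ M2) ⊕ M1 over the first 7 bytes.
byte 0: (9a ⊕ 4e) ⊕ 73 = d4 ⊕ 73 = a7
byte 1: (82 ⊕ d3) ⊕ 69 = 51 ⊕ 69 = 38
byte 2: (05 ⊕ 48) ⊕ 67 = 4d ⊕ 67 = 2a
byte 3: (89 ⊕ eb) ⊕ 6e = 62 ⊕ 6e = 0c
byte 4: (30 ⊕ f5) ⊕ 61 = c5 ⊕ 61 = a4
byte 5: (25 ⊕ 9d) ⊕ 6c = b8 ⊕ 6c = d4
byte 6: (10 ⊕ 9c) ⊕ 20 = 8c ⊕ 20 = ac

a7382a0ca4d4ac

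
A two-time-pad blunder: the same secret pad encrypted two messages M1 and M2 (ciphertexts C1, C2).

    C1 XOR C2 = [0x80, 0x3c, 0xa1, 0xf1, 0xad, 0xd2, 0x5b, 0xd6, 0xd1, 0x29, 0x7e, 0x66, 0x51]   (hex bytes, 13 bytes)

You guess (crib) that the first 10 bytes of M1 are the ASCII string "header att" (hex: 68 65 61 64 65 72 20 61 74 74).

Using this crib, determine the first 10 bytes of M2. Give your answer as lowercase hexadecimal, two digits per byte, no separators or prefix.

Since C1 ⊕ C2 = M1 ⊕ M2, XORing with the guessed M1 bytes yields the corresponding M2 bytes: M2 = (C1 ⊕ C2) ⊕ M1.
byte 0: 80 xor 68 = e8
byte 1: 3c xor 65 = 59
byte 2: a1 xor 61 = c0
byte 3: f1 xor 64 = 95
byte 4: ad xor 65 = c8
byte 5: d2 xor 72 = a0
byte 6: 5b xor 20 = 7b
byte 7: d6 xor 61 = b7
byte 8: d1 xor 74 = a5
byte 9: 29 xor 74 = 5d

e859c095c8a07bb7a55d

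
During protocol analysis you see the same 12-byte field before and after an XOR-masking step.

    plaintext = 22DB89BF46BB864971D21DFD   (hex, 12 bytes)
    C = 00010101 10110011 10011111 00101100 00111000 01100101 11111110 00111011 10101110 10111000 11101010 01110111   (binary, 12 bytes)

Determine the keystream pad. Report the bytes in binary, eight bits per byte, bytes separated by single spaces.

00110111 01101000 00010110 10010011 01111110 11011110 01111000 01110010 11011111 01101010 11110111 10001010

Since C = plaintext ⊕ pad, XORing both sides with plaintext gives pad = plaintext ⊕ C.
22 XOR 15 = 37
db XOR b3 = 68
89 XOR 9f = 16
bf XOR 2c = 93
46 XOR 38 = 7e
bb XOR 65 = de
86 XOR fe = 78
49 XOR 3b = 72
71 XOR ae = df
d2 XOR b8 = 6a
1d XOR ea = f7
fd XOR 77 = 8a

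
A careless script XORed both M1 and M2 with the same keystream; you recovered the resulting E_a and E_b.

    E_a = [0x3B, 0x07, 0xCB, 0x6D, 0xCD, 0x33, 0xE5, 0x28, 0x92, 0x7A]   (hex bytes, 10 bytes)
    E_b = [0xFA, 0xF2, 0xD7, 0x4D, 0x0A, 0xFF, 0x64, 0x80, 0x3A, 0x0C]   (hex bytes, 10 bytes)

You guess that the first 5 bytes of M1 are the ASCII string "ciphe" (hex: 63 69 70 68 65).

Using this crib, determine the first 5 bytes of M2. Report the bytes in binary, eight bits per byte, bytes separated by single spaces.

10100010 10011100 01101100 01001000 10100010

First, E_a ⊕ E_b = (M1 ⊕ K) ⊕ (M2 ⊕ K) = M1 ⊕ M2, so the key drops out. Then M2 = (M1 ⊕ M2) ⊕ M1 over the first 5 bytes.
byte 0: (3b xor fa) xor 63 = c1 xor 63 = a2
byte 1: (07 xor f2) xor 69 = f5 xor 69 = 9c
byte 2: (cb xor d7) xor 70 = 1c xor 70 = 6c
byte 3: (6d xor 4d) xor 68 = 20 xor 68 = 48
byte 4: (cd xor 0a) xor 65 = c7 xor 65 = a2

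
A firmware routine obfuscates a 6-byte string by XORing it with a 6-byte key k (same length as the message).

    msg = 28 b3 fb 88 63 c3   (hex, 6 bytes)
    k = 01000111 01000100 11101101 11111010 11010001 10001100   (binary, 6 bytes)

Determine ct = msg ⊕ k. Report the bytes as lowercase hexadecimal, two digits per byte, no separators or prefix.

6ff71672b24f

28 ^ 47 = 6f
b3 ^ 44 = f7
fb ^ ed = 16
88 ^ fa = 72
63 ^ d1 = b2
c3 ^ 8c = 4f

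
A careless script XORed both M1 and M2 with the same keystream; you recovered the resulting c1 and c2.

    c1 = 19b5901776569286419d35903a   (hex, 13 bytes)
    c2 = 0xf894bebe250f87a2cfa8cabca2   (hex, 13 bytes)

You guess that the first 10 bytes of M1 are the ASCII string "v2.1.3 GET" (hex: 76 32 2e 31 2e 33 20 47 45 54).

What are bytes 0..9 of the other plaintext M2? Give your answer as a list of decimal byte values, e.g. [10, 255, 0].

[151, 19, 0, 152, 125, 106, 53, 99, 203, 97]

First, c1 ⊕ c2 = (M1 ⊕ K) ⊕ (M2 ⊕ K) = M1 ⊕ M2, so the key drops out. Then M2 = (M1 ⊕ M2) ⊕ M1 over the first 10 bytes.
byte 0: (19 xor f8) xor 76 = e1 xor 76 = 97
byte 1: (b5 xor 94) xor 32 = 21 xor 32 = 13
byte 2: (90 xor be) xor 2e = 2e xor 2e = 00
byte 3: (17 xor be) xor 31 = a9 xor 31 = 98
byte 4: (76 xor 25) xor 2e = 53 xor 2e = 7d
byte 5: (56 xor 0f) xor 33 = 59 xor 33 = 6a
byte 6: (92 xor 87) xor 20 = 15 xor 20 = 35
byte 7: (86 xor a2) xor 47 = 24 xor 47 = 63
byte 8: (41 xor cf) xor 45 = 8e xor 45 = cb
byte 9: (9d xor a8) xor 54 = 35 xor 54 = 61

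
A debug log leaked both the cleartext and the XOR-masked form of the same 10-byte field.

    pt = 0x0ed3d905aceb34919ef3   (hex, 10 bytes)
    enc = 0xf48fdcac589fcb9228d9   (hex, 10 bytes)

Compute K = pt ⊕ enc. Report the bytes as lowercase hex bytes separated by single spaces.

Since enc = pt ⊕ K, XORing both sides with pt gives K = pt ⊕ enc.
 14 xor 244 = 250
211 xor 143 =  92
217 xor 220 =   5
  5 xor 172 = 169
172 xor  88 = 244
235 xor 159 = 116
 52 xor 203 = 255
145 xor 146 =   3
158 xor  40 = 182
243 xor 217 =  42

fa 5c 05 a9 f4 74 ff 03 b6 2a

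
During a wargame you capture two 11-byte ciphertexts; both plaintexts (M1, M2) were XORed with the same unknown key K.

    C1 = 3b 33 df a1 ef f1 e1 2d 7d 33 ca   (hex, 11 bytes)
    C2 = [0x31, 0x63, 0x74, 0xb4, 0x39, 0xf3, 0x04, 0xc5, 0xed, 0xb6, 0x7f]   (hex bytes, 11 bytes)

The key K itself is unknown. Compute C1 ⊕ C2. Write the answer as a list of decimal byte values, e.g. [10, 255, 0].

[10, 80, 171, 21, 214, 2, 229, 232, 144, 133, 181]

C1 ⊕ C2 = (M1 ⊕ K) ⊕ (M2 ⊕ K) = M1 ⊕ M2 — the shared key cancels under XOR.
byte 0: 00111011 ^ 00110001 = 00001010
byte 1: 00110011 ^ 01100011 = 01010000
byte 2: 11011111 ^ 01110100 = 10101011
byte 3: 10100001 ^ 10110100 = 00010101
byte 4: 11101111 ^ 00111001 = 11010110
byte 5: 11110001 ^ 11110011 = 00000010
byte 6: 11100001 ^ 00000100 = 11100101
byte 7: 00101101 ^ 11000101 = 11101000
byte 8: 01111101 ^ 11101101 = 10010000
byte 9: 00110011 ^ 10110110 = 10000101
byte 10: 11001010 ^ 01111111 = 10110101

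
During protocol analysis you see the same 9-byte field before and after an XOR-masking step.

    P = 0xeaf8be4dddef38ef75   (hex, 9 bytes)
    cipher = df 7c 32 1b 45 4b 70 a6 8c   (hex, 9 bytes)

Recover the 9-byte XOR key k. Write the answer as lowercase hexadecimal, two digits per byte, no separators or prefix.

Since cipher = P ⊕ k, XORing both sides with P gives k = P ⊕ cipher.
11101010 xor 11011111 = 00110101
11111000 xor 01111100 = 10000100
10111110 xor 00110010 = 10001100
01001101 xor 00011011 = 01010110
11011101 xor 01000101 = 10011000
11101111 xor 01001011 = 10100100
00111000 xor 01110000 = 01001000
11101111 xor 10100110 = 01001001
01110101 xor 10001100 = 11111001

35848c5698a44849f9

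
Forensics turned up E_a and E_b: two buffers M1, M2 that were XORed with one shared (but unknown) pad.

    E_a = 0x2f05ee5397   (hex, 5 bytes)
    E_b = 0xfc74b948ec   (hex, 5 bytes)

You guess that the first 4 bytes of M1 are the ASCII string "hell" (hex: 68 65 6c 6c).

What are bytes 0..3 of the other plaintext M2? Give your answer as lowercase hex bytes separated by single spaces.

First, E_a ⊕ E_b = (M1 ⊕ K) ⊕ (M2 ⊕ K) = M1 ⊕ M2, so the key drops out. Then M2 = (M1 ⊕ M2) ⊕ M1 over the first 4 bytes.
byte 0: (2f xor fc) xor 68 = d3 xor 68 = bb
byte 1: (05 xor 74) xor 65 = 71 xor 65 = 14
byte 2: (ee xor b9) xor 6c = 57 xor 6c = 3b
byte 3: (53 xor 48) xor 6c = 1b xor 6c = 77

bb 14 3b 77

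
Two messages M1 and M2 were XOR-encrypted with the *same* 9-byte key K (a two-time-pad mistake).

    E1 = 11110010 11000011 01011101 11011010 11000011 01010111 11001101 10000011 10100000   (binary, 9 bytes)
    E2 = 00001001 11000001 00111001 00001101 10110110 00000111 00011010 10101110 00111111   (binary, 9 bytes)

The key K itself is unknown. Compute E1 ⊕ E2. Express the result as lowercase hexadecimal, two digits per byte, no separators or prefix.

E1 ⊕ E2 = (M1 ⊕ K) ⊕ (M2 ⊕ K) = M1 ⊕ M2 — the shared key cancels under XOR.
242 ⊕   9 = 251
195 ⊕ 193 =   2
 93 ⊕  57 = 100
218 ⊕  13 = 215
195 ⊕ 182 = 117
 87 ⊕   7 =  80
205 ⊕  26 = 215
131 ⊕ 174 =  45
160 ⊕  63 = 159

fb0264d77550d72d9f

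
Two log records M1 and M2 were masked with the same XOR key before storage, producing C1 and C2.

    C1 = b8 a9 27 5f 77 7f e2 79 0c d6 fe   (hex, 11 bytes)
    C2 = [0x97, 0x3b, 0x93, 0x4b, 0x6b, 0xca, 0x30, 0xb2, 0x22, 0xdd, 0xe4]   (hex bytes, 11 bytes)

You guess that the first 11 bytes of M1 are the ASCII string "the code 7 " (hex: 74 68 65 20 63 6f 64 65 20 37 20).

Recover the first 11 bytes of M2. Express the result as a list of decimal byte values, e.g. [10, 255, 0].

[91, 250, 209, 52, 127, 218, 182, 174, 14, 60, 58]

First, C1 ⊕ C2 = (M1 ⊕ K) ⊕ (M2 ⊕ K) = M1 ⊕ M2, so the key drops out. Then M2 = (M1 ⊕ M2) ⊕ M1 over the first 11 bytes.
byte 0: (b8 ^ 97) ^ 74 = 2f ^ 74 = 5b
byte 1: (a9 ^ 3b) ^ 68 = 92 ^ 68 = fa
byte 2: (27 ^ 93) ^ 65 = b4 ^ 65 = d1
byte 3: (5f ^ 4b) ^ 20 = 14 ^ 20 = 34
byte 4: (77 ^ 6b) ^ 63 = 1c ^ 63 = 7f
byte 5: (7f ^ ca) ^ 6f = b5 ^ 6f = da
byte 6: (e2 ^ 30) ^ 64 = d2 ^ 64 = b6
byte 7: (79 ^ b2) ^ 65 = cb ^ 65 = ae
byte 8: (0c ^ 22) ^ 20 = 2e ^ 20 = 0e
byte 9: (d6 ^ dd) ^ 37 = 0b ^ 37 = 3c
byte 10: (fe ^ e4) ^ 20 = 1a ^ 20 = 3a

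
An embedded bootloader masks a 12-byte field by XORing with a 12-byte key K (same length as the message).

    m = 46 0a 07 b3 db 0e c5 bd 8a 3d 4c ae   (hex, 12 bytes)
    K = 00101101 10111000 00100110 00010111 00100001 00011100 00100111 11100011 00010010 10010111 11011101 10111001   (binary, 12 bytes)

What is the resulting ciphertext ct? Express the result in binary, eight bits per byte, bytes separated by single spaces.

01101011 10110010 00100001 10100100 11111010 00010010 11100010 01011110 10011000 10101010 10010001 00010111

XOR is its own inverse, so applying the key byte-wise gives the result directly.
46 ⊕ 2d = 6b
0a ⊕ b8 = b2
07 ⊕ 26 = 21
b3 ⊕ 17 = a4
db ⊕ 21 = fa
0e ⊕ 1c = 12
c5 ⊕ 27 = e2
bd ⊕ e3 = 5e
8a ⊕ 12 = 98
3d ⊕ 97 = aa
4c ⊕ dd = 91
ae ⊕ b9 = 17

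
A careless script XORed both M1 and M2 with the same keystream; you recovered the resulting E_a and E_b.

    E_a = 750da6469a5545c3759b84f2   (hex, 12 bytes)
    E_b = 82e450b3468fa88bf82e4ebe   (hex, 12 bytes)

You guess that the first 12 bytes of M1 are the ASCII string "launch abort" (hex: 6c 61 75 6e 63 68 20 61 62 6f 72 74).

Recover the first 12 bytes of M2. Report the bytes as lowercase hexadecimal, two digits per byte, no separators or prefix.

9b88839bbfb2cd29efdab838

First, E_a ⊕ E_b = (M1 ⊕ K) ⊕ (M2 ⊕ K) = M1 ⊕ M2, so the key drops out. Then M2 = (M1 ⊕ M2) ⊕ M1 over the first 12 bytes.
byte 0: (75 XOR 82) XOR 6c = f7 XOR 6c = 9b
byte 1: (0d XOR e4) XOR 61 = e9 XOR 61 = 88
byte 2: (a6 XOR 50) XOR 75 = f6 XOR 75 = 83
byte 3: (46 XOR b3) XOR 6e = f5 XOR 6e = 9b
byte 4: (9a XOR 46) XOR 63 = dc XOR 63 = bf
byte 5: (55 XOR 8f) XOR 68 = da XOR 68 = b2
byte 6: (45 XOR a8) XOR 20 = ed XOR 20 = cd
byte 7: (c3 XOR 8b) XOR 61 = 48 XOR 61 = 29
byte 8: (75 XOR f8) XOR 62 = 8d XOR 62 = ef
byte 9: (9b XOR 2e) XOR 6f = b5 XOR 6f = da
byte 10: (84 XOR 4e) XOR 72 = ca XOR 72 = b8
byte 11: (f2 XOR be) XOR 74 = 4c XOR 74 = 38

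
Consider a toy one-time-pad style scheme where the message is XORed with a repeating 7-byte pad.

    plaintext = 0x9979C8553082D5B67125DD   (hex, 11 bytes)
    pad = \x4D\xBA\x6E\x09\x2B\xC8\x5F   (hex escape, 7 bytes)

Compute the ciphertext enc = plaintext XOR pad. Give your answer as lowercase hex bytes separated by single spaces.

d4 c3 a6 5c 1b 4a 8a fb cb 4b d4

The 7-byte key repeats, so the effective keystream is 4d ba 6e 09 2b c8 5f 4d ba 6e 09.
byte 0: 99 ⊕ 4d = d4
byte 1: 79 ⊕ ba = c3
byte 2: c8 ⊕ 6e = a6
byte 3: 55 ⊕ 09 = 5c
byte 4: 30 ⊕ 2b = 1b
byte 5: 82 ⊕ c8 = 4a
byte 6: d5 ⊕ 5f = 8a
byte 7: b6 ⊕ 4d = fb
byte 8: 71 ⊕ ba = cb
byte 9: 25 ⊕ 6e = 4b
byte 10: dd ⊕ 09 = d4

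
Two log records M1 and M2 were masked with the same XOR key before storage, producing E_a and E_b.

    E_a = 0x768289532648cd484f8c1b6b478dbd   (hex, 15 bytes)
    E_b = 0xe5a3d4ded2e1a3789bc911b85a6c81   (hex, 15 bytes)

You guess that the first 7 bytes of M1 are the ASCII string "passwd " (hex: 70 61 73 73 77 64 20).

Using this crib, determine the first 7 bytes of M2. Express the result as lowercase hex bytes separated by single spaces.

First, E_a ⊕ E_b = (M1 ⊕ K) ⊕ (M2 ⊕ K) = M1 ⊕ M2, so the key drops out. Then M2 = (M1 ⊕ M2) ⊕ M1 over the first 7 bytes.
byte 0: (76 xor e5) xor 70 = 93 xor 70 = e3
byte 1: (82 xor a3) xor 61 = 21 xor 61 = 40
byte 2: (89 xor d4) xor 73 = 5d xor 73 = 2e
byte 3: (53 xor de) xor 73 = 8d xor 73 = fe
byte 4: (26 xor d2) xor 77 = f4 xor 77 = 83
byte 5: (48 xor e1) xor 64 = a9 xor 64 = cd
byte 6: (cd xor a3) xor 20 = 6e xor 20 = 4e

e3 40 2e fe 83 cd 4e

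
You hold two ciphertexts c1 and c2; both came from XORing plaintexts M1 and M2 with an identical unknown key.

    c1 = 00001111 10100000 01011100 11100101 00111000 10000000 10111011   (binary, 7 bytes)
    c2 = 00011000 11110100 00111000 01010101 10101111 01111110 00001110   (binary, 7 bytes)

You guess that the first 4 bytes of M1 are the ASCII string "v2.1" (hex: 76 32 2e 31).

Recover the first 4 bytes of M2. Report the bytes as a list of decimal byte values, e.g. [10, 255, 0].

[97, 102, 74, 129]

First, c1 ⊕ c2 = (M1 ⊕ K) ⊕ (M2 ⊕ K) = M1 ⊕ M2, so the key drops out. Then M2 = (M1 ⊕ M2) ⊕ M1 over the first 4 bytes.
byte 0: (0f xor 18) xor 76 = 17 xor 76 = 61
byte 1: (a0 xor f4) xor 32 = 54 xor 32 = 66
byte 2: (5c xor 38) xor 2e = 64 xor 2e = 4a
byte 3: (e5 xor 55) xor 31 = b0 xor 31 = 81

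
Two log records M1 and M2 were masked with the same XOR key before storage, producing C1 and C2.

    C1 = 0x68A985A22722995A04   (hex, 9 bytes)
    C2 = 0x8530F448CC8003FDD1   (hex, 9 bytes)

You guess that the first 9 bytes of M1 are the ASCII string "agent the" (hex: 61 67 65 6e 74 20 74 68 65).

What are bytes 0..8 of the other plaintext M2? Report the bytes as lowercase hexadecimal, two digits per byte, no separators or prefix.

8cfe14849f82eecfb0

First, C1 ⊕ C2 = (M1 ⊕ K) ⊕ (M2 ⊕ K) = M1 ⊕ M2, so the key drops out. Then M2 = (M1 ⊕ M2) ⊕ M1 over the first 9 bytes.
byte 0: (68 ⊕ 85) ⊕ 61 = ed ⊕ 61 = 8c
byte 1: (a9 ⊕ 30) ⊕ 67 = 99 ⊕ 67 = fe
byte 2: (85 ⊕ f4) ⊕ 65 = 71 ⊕ 65 = 14
byte 3: (a2 ⊕ 48) ⊕ 6e = ea ⊕ 6e = 84
byte 4: (27 ⊕ cc) ⊕ 74 = eb ⊕ 74 = 9f
byte 5: (22 ⊕ 80) ⊕ 20 = a2 ⊕ 20 = 82
byte 6: (99 ⊕ 03) ⊕ 74 = 9a ⊕ 74 = ee
byte 7: (5a ⊕ fd) ⊕ 68 = a7 ⊕ 68 = cf
byte 8: (04 ⊕ d1) ⊕ 65 = d5 ⊕ 65 = b0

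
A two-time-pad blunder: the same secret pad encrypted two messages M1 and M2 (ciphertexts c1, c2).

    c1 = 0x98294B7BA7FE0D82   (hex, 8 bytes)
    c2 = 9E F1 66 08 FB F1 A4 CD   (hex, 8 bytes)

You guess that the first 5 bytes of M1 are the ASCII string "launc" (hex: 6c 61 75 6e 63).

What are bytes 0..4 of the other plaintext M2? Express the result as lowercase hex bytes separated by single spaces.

First, c1 ⊕ c2 = (M1 ⊕ K) ⊕ (M2 ⊕ K) = M1 ⊕ M2, so the key drops out. Then M2 = (M1 ⊕ M2) ⊕ M1 over the first 5 bytes.
byte 0: (98 XOR 9e) XOR 6c = 06 XOR 6c = 6a
byte 1: (29 XOR f1) XOR 61 = d8 XOR 61 = b9
byte 2: (4b XOR 66) XOR 75 = 2d XOR 75 = 58
byte 3: (7b XOR 08) XOR 6e = 73 XOR 6e = 1d
byte 4: (a7 XOR fb) XOR 63 = 5c XOR 63 = 3f

6a b9 58 1d 3f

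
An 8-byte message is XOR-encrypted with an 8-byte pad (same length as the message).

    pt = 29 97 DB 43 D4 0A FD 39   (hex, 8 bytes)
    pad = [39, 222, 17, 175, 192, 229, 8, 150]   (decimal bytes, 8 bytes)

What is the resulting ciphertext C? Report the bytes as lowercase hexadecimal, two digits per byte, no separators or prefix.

XOR is its own inverse, so applying the key byte-wise gives the result directly.
29 ^ 27 = 0e
97 ^ de = 49
db ^ 11 = ca
43 ^ af = ec
d4 ^ c0 = 14
0a ^ e5 = ef
fd ^ 08 = f5
39 ^ 96 = af

0e49caec14eff5af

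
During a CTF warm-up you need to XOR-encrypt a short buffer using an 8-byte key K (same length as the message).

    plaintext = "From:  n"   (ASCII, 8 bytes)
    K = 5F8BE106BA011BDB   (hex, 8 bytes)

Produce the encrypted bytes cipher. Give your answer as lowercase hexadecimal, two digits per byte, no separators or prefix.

XOR is its own inverse, so applying the key byte-wise gives the result directly.
46 ⊕ 5f = 19
72 ⊕ 8b = f9
6f ⊕ e1 = 8e
6d ⊕ 06 = 6b
3a ⊕ ba = 80
20 ⊕ 01 = 21
20 ⊕ 1b = 3b
6e ⊕ db = b5

19f98e6b80213bb5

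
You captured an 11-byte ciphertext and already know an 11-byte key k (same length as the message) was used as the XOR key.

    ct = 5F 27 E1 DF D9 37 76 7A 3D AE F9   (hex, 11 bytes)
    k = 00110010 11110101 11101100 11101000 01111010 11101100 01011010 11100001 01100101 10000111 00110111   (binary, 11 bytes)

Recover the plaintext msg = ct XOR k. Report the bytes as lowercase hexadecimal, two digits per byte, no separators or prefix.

byte 0: 5f xor 32 = 6d
byte 1: 27 xor f5 = d2
byte 2: e1 xor ec = 0d
byte 3: df xor e8 = 37
byte 4: d9 xor 7a = a3
byte 5: 37 xor ec = db
byte 6: 76 xor 5a = 2c
byte 7: 7a xor e1 = 9b
byte 8: 3d xor 65 = 58
byte 9: ae xor 87 = 29
byte 10: f9 xor 37 = ce

6dd20d37a3db2c9b5829ce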